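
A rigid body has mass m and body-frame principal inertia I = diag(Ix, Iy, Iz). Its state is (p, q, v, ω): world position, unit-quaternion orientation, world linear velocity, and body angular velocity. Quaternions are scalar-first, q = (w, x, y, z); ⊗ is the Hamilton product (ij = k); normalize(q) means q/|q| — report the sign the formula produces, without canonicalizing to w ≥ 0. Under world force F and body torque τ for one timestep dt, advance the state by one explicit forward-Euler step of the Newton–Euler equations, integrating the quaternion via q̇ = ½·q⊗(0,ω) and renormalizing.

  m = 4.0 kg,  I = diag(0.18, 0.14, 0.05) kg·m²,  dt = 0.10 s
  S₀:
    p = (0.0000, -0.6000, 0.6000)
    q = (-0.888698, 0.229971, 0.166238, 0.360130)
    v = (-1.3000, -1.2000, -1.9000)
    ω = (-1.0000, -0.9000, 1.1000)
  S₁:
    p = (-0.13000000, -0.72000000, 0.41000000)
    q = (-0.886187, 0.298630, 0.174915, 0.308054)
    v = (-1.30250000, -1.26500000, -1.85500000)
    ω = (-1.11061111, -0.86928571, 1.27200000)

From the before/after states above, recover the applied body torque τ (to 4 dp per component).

τ = (-0.1100, -0.1000, 0.0500)

Δω = ω₁−ω₀ = (-0.11061111, 0.03071429, 0.17200000)
precession coupling = (0.0891, -0.1430, -0.0360)
τ = I·(Δω/dt) + ω₀×(Iω₀) = (-0.1100, -0.1000, 0.0500)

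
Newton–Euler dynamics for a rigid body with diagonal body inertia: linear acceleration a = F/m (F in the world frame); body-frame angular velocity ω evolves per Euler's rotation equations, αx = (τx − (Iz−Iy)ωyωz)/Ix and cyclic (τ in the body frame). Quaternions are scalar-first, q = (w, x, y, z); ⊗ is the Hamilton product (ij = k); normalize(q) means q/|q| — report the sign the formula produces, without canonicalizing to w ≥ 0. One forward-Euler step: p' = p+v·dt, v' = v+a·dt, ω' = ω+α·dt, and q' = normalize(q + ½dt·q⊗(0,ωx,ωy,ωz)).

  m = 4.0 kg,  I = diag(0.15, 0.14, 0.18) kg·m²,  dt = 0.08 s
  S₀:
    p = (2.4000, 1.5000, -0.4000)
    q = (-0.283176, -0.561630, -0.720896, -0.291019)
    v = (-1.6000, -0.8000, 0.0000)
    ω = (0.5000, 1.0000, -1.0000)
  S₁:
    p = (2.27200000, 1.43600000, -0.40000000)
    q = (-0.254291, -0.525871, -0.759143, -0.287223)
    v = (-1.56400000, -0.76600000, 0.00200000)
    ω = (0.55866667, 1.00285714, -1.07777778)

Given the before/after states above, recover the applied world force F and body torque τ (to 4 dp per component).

Δω = ω₁−ω₀ = (0.05866667, 0.00285714, -0.07777778)
ω₀×(Iω₀) = (-0.0400, 0.0150, -0.0050)
I·α + gyro = (0.0700, 0.0200, -0.1800)
v₁ − v₀ = (0.03600000, 0.03400000, 0.00200000)
applied force F = (1.8000, 1.7000, 0.1000)

F = (1.8000, 1.7000, 0.1000)
τ = (0.0700, 0.0200, -0.1800)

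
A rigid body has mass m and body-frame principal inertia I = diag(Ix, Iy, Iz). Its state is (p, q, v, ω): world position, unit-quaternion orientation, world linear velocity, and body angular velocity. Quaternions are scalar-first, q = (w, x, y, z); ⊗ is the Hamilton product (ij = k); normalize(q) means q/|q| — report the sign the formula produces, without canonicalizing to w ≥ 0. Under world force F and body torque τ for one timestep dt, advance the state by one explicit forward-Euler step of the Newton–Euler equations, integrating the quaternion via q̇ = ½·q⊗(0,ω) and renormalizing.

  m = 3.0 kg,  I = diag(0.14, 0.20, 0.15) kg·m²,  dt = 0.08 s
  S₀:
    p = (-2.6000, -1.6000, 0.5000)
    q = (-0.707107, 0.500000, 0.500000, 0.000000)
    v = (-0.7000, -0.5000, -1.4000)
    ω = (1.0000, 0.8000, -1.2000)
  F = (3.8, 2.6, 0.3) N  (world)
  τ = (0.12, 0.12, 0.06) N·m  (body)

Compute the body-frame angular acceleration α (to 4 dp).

ω×(Iω) gyroscopic = (0.0480, 0.0120, 0.0480)
(τ − ω×Iω)/I = (0.5143, 0.5400, 0.0800)

α = (0.5143, 0.5400, 0.0800)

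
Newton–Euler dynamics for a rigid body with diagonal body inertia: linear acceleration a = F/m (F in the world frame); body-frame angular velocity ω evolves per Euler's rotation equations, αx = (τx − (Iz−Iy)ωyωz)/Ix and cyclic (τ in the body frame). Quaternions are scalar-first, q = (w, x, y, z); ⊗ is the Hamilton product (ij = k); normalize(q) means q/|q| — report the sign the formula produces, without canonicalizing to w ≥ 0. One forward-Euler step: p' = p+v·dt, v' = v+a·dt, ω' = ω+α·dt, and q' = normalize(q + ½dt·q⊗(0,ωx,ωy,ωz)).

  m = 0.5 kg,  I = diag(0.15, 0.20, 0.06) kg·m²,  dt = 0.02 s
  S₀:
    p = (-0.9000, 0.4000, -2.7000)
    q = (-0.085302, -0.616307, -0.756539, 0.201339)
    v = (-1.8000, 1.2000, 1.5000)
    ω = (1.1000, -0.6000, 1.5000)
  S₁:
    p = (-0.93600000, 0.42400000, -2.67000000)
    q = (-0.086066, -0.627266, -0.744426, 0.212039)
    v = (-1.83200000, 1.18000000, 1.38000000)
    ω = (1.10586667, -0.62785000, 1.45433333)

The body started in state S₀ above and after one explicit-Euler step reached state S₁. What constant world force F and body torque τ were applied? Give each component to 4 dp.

rate change Δω = (0.00586667, -0.02785000, -0.04566667)
gyro term ω₀×Iω₀ = (0.1260, 0.1485, -0.0330)
τ = I·(Δω/dt) + ω₀×(Iω₀) = (0.1700, -0.1300, -0.1700)
Δv = v₁−v₀ = (-0.03200000, -0.02000000, -0.12000000)
applied force F = (-0.8000, -0.5000, -3.0000)

F = (-0.8000, -0.5000, -3.0000)
τ = (0.1700, -0.1300, -0.1700)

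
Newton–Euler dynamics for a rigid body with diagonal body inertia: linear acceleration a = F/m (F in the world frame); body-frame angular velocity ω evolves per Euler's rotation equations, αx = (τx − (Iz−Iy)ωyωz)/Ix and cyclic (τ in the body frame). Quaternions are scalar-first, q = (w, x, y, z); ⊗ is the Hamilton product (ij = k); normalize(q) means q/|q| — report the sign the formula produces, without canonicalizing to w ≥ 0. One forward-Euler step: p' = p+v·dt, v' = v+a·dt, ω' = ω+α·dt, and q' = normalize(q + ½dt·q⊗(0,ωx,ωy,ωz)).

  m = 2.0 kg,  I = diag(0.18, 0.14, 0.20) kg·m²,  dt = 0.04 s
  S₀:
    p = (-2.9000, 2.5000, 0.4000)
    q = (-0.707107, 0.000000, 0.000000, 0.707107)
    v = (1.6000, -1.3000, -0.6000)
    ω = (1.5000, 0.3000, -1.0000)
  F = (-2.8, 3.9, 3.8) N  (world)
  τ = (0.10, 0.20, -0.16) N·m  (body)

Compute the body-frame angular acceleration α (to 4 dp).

precession coupling ω×(Iω) = (-0.0180, 0.0300, -0.0180)
α = I⁻¹(τ − ω×Iω) = (0.6556, 1.2143, -0.7100)

α = (0.6556, 1.2143, -0.7100)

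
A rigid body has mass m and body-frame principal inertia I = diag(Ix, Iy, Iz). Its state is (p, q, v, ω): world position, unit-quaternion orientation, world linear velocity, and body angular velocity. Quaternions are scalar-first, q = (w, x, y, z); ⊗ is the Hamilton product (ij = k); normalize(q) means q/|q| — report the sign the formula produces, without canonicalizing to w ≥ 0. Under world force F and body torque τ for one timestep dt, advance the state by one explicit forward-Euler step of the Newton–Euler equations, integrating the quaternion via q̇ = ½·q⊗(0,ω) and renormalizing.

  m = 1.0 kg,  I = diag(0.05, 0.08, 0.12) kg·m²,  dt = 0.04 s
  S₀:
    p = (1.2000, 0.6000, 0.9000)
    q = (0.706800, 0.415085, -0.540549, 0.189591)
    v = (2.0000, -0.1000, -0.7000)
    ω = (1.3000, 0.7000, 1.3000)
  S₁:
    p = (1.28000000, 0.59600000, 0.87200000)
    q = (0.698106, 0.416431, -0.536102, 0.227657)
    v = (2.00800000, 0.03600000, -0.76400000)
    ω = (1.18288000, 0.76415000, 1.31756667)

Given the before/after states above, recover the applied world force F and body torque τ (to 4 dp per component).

Δω = ω₁−ω₀ = (-0.11712000, 0.06415000, 0.01756667)
I·α + gyro = (-0.1100, 0.0100, 0.0800)
v₁ − v₀ = (0.00800000, 0.13600000, -0.06400000)
m·(v₁−v₀)/dt = (0.2000, 3.4000, -1.6000)

F = (0.2000, 3.4000, -1.6000)
τ = (-0.1100, 0.0100, 0.0800)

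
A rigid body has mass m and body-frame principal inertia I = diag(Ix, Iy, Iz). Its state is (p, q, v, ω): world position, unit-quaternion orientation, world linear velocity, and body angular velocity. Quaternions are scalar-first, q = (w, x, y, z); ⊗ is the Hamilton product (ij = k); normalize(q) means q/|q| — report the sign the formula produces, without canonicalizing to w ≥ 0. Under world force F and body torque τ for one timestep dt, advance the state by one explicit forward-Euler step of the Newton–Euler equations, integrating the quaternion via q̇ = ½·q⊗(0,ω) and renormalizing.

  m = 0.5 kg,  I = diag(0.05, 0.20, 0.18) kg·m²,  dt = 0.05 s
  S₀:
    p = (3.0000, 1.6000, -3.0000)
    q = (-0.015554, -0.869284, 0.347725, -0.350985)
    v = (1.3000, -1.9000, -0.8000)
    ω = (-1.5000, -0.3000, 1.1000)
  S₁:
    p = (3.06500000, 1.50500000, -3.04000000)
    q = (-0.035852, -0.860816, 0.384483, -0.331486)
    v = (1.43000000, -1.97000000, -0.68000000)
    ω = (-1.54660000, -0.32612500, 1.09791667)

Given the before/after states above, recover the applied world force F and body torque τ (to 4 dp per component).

F = (1.3000, -0.7000, 1.2000)
τ = (-0.0400, 0.1100, 0.0600)

v₁ − v₀ = (0.13000000, -0.07000000, 0.12000000)
applied force F = (1.3000, -0.7000, 1.2000)
ω₁ − ω₀ = (-0.04660000, -0.02612500, -0.00208333)
ω₀×(Iω₀) = (0.0066, 0.2145, 0.0675)
I·α + gyro = (-0.0400, 0.1100, 0.0600)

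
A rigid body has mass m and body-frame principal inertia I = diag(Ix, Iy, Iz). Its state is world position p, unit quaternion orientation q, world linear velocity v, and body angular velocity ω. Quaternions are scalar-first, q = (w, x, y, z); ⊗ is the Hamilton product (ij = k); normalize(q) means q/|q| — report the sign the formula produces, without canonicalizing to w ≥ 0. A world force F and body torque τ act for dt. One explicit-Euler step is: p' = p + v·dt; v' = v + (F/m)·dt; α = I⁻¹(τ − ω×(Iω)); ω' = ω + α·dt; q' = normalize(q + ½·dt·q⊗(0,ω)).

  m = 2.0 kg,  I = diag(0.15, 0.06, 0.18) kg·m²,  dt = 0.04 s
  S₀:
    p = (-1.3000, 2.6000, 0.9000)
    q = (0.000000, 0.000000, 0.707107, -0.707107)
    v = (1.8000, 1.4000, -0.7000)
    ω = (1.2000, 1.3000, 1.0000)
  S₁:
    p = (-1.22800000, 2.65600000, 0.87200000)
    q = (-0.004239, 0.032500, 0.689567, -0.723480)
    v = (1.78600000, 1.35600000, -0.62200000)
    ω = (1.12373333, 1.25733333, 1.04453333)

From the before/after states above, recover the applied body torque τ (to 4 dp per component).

Δω = ω₁−ω₀ = (-0.07626667, -0.04266667, 0.04453333)
τ = I·(Δω/dt) + ω₀×(Iω₀) = (-0.1300, -0.1000, 0.0600)

τ = (-0.1300, -0.1000, 0.0600)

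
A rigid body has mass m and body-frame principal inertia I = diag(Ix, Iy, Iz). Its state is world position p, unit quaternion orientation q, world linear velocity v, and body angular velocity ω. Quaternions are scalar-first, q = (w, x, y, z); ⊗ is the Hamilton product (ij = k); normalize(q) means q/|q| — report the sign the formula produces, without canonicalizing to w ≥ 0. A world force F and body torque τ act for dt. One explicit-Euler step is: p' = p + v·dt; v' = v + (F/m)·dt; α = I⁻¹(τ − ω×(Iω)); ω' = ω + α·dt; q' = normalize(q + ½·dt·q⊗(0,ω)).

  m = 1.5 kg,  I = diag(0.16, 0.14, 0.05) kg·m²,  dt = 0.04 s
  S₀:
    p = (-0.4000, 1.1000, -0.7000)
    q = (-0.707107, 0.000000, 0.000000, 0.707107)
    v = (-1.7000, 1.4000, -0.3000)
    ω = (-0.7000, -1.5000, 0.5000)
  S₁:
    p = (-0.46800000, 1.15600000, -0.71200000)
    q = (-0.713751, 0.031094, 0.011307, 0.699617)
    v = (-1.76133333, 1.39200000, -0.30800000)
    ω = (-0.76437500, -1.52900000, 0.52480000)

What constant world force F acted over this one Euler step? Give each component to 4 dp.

F = (-2.3000, -0.3000, -0.3000)

velocity change Δv = (-0.06133333, -0.00800000, -0.00800000)
m·(v₁−v₀)/dt = (-2.3000, -0.3000, -0.3000)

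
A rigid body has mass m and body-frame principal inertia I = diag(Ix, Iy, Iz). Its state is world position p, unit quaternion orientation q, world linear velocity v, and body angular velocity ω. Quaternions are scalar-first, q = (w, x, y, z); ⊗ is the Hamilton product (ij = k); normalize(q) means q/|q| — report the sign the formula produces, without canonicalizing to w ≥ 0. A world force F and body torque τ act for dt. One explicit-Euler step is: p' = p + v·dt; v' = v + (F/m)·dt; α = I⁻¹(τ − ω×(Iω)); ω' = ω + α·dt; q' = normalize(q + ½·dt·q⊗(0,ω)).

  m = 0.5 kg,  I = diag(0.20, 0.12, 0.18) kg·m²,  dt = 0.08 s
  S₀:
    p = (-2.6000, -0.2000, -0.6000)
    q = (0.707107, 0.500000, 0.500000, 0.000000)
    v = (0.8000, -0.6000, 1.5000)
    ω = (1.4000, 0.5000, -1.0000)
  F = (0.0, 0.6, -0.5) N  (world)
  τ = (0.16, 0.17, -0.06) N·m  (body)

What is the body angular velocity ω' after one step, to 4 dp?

ω' = (1.4760, 0.6320, -1.0018)

precession coupling ω×(Iω) = (-0.0300, -0.0280, -0.0560)
α = I⁻¹(τ − ω×Iω) = (0.9500, 1.6500, -0.0222)
new body rate ω' = (1.4760, 0.6320, -1.0018)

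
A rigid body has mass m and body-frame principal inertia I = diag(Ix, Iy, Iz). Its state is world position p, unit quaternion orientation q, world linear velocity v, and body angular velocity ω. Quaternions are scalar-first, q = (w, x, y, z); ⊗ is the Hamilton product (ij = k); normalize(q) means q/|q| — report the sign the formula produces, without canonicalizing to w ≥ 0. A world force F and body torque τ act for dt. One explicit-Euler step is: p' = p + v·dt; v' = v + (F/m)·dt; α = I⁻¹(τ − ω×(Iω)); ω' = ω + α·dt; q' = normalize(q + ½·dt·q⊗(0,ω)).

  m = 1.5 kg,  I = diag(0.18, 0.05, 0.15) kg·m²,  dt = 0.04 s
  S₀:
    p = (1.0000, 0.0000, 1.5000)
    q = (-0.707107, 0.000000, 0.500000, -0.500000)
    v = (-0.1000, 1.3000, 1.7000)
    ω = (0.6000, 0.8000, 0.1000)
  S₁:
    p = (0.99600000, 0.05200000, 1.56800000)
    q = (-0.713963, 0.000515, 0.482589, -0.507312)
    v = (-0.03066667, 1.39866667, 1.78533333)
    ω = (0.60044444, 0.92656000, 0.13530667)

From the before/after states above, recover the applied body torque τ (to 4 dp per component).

τ = (0.0100, 0.1600, 0.0700)

rate change Δω = (0.00044444, 0.12656000, 0.03530667)
gyro term ω₀×Iω₀ = (0.0080, 0.0018, -0.0624)
I·α + gyro = (0.0100, 0.1600, 0.0700)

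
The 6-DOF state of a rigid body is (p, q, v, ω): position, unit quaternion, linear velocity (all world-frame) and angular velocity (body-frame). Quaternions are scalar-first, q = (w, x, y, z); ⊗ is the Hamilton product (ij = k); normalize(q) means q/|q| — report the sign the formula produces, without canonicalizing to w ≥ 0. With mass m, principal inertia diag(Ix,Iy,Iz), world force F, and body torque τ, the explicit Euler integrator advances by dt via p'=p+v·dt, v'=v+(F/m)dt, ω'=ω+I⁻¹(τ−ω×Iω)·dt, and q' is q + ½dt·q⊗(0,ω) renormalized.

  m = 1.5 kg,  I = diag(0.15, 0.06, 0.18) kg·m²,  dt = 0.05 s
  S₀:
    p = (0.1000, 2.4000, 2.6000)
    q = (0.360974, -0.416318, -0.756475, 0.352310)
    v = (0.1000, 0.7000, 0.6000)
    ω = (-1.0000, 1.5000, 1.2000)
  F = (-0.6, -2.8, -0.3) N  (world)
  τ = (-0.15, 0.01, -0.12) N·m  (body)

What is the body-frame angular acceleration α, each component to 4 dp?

α = (-2.4400, -0.4333, -1.4167)

ω×(Iω) gyroscopic = (0.2160, 0.0360, 0.1350)
α = I⁻¹(τ − ω×Iω) = (-2.4400, -0.4333, -1.4167)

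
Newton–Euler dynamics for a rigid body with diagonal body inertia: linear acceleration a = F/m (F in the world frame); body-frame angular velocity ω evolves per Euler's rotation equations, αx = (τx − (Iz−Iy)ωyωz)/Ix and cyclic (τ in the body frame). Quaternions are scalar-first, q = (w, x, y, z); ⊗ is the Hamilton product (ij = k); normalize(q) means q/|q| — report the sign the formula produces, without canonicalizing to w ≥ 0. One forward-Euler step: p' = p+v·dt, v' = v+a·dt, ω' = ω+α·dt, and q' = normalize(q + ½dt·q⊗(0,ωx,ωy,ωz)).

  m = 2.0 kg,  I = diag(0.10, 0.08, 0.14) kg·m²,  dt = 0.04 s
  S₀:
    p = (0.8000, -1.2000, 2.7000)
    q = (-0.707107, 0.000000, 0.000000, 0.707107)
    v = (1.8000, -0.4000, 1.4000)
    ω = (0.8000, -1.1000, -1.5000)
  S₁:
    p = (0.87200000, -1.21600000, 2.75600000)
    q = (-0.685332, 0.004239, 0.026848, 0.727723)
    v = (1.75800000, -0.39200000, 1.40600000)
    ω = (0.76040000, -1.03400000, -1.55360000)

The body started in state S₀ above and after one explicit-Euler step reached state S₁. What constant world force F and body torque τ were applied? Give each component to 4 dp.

ω₁ − ω₀ = (-0.03960000, 0.06600000, -0.05360000)
ω₀×(Iω₀) = (0.0990, 0.0480, 0.0176)
τ = I·(Δω/dt) + ω₀×(Iω₀) = (0.0000, 0.1800, -0.1700)
Δv = v₁−v₀ = (-0.04200000, 0.00800000, 0.00600000)
m·(v₁−v₀)/dt = (-2.1000, 0.4000, 0.3000)

F = (-2.1000, 0.4000, 0.3000)
τ = (0.0000, 0.1800, -0.1700)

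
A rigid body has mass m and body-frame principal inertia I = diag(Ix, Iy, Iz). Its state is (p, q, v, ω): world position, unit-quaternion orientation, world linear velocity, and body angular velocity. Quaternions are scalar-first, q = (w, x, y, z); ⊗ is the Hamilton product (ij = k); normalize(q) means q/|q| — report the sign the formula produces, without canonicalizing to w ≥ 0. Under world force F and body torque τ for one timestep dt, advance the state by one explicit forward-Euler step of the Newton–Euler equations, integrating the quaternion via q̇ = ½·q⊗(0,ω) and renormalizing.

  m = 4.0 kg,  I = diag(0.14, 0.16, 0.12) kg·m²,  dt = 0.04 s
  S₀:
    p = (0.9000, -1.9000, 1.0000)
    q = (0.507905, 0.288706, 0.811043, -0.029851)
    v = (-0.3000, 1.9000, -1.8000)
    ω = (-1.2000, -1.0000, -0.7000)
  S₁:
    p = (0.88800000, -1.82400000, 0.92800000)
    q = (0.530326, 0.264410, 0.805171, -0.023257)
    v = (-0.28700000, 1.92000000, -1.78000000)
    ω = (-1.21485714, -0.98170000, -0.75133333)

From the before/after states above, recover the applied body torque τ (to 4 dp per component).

τ = (-0.0800, 0.0900, -0.1300)

Δω = ω₁−ω₀ = (-0.01485714, 0.01830000, -0.05133333)
precession coupling = (-0.0280, 0.0168, 0.0240)
τ = I·(Δω/dt) + ω₀×(Iω₀) = (-0.0800, 0.0900, -0.1300)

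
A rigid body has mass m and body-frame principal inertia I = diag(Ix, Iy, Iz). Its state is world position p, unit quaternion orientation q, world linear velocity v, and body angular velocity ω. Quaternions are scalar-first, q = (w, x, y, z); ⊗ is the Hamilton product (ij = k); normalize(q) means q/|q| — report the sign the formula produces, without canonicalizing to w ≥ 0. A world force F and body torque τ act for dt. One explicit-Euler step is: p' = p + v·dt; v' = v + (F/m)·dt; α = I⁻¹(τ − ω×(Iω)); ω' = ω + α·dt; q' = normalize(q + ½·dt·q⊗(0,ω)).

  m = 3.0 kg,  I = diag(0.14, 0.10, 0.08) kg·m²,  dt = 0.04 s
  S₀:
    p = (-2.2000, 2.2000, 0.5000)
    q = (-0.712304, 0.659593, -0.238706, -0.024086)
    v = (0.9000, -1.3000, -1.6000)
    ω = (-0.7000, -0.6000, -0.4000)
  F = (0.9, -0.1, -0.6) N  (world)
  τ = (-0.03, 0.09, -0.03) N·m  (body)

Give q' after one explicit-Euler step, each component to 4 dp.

Hamilton product q⊗(0,ω) = (0.3088571, 0.5796436, 0.7080798, -0.2779284)
q + ½dt·q⊗(0,ω), renormalized = (-0.7060, 0.6711, -0.2245, -0.0296)

q' = (-0.7060, 0.6711, -0.2245, -0.0296)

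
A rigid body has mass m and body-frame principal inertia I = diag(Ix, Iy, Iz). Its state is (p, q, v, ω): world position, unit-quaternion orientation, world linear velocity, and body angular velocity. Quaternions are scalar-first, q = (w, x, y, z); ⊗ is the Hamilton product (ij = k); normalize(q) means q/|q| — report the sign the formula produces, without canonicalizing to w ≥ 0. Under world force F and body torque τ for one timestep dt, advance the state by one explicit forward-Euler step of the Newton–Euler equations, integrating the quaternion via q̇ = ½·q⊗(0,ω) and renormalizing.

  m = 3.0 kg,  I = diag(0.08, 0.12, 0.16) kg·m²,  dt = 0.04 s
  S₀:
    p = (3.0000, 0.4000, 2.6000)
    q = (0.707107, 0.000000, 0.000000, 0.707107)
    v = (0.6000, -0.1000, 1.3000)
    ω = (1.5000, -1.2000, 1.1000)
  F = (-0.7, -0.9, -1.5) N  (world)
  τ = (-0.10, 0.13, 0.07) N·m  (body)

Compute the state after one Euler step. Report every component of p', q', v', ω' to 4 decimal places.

linear accel F/m = (-0.2333, -0.3000, -0.5000)
new position p' = (3.0240, 0.3960, 2.6520)
v' = v + a·dt = (0.5907, -0.1120, 1.2800)
angular accel α = (-0.5900, 2.1833, 0.8875)
ω + α·dt = (1.4764, -1.1127, 1.1355)
2q̇ = q⊗(0,ω) = (-0.7778177, 1.9091889, 0.2121321, 0.7778177)
updated quaternion q' = (0.6909, 0.0381, 0.0042, 0.7220)

p' = (3.0240, 0.3960, 2.6520)
q' = (0.6909, 0.0381, 0.0042, 0.7220)
v' = (0.5907, -0.1120, 1.2800)
ω' = (1.4764, -1.1127, 1.1355)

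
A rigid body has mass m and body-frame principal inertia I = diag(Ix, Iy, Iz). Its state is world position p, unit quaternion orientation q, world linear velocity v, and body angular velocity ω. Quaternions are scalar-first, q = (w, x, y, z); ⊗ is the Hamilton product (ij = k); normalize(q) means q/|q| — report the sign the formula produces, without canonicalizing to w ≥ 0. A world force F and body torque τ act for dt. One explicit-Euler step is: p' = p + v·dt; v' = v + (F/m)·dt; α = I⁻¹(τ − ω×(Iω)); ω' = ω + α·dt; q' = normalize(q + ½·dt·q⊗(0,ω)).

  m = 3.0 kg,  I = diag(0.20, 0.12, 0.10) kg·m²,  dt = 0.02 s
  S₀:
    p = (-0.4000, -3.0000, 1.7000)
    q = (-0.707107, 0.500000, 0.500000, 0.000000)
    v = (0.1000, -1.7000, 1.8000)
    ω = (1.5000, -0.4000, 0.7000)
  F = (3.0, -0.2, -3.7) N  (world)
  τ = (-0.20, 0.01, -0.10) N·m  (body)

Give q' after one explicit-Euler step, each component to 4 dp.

2q̇ = q⊗(0,ω) = (-0.5500000, -0.7106605, -0.0671572, -1.4449749)
updated quaternion q' = (-0.7125, 0.4928, 0.4993, -0.0144)

q' = (-0.7125, 0.4928, 0.4993, -0.0144)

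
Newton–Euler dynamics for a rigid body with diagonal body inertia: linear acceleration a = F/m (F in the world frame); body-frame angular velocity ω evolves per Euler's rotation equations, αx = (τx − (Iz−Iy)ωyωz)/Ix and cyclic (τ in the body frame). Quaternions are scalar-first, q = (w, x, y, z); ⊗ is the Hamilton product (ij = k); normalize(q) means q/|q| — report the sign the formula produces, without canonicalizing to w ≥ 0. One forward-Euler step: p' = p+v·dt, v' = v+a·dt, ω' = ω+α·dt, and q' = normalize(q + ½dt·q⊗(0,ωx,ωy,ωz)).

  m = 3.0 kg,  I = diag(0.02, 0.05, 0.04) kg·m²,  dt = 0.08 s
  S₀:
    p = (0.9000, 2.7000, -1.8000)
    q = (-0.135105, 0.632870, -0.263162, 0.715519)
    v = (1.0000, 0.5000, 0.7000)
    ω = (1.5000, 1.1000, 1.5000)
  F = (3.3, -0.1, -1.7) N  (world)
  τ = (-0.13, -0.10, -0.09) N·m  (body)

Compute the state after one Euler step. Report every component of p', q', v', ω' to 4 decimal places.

angular accel α = (-5.6750, -1.1000, -3.4875)
ω' = ω + α·dt = (1.0460, 1.0120, 1.2210)
q⊗(0,ω) = (-1.7331053, -1.3844714, -0.0246420, 0.8882425)
q' = normalize(q + ½dt·q⊗(0,ω)) = (-0.2035, 0.5749, -0.2629, 0.7476)
new position p' = (0.9800, 2.7400, -1.7440)
v + (F/m)dt = (1.0880, 0.4973, 0.6547)

p' = (0.9800, 2.7400, -1.7440)
q' = (-0.2035, 0.5749, -0.2629, 0.7476)
v' = (1.0880, 0.4973, 0.6547)
ω' = (1.0460, 1.0120, 1.2210)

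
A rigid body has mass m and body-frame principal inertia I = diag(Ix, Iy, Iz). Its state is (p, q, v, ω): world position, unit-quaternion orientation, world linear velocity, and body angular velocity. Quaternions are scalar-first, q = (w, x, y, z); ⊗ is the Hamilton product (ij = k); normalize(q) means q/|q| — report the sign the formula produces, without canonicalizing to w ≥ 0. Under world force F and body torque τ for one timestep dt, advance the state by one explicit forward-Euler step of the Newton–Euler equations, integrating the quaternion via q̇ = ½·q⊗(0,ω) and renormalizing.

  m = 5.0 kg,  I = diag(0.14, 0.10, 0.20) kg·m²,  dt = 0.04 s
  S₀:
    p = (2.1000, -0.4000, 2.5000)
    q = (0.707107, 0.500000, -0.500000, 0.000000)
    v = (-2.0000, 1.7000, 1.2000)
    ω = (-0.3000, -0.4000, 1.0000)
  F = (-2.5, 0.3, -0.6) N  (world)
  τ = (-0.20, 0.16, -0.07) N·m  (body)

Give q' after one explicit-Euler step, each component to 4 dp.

2q̇ = q⊗(0,ω) = (-0.0500000, -0.7121321, -0.7828428, 0.3571070)
q' = normalize(q + ½dt·q⊗(0,ω)) = (0.7059, 0.4856, -0.5155, 0.0071)

q' = (0.7059, 0.4856, -0.5155, 0.0071)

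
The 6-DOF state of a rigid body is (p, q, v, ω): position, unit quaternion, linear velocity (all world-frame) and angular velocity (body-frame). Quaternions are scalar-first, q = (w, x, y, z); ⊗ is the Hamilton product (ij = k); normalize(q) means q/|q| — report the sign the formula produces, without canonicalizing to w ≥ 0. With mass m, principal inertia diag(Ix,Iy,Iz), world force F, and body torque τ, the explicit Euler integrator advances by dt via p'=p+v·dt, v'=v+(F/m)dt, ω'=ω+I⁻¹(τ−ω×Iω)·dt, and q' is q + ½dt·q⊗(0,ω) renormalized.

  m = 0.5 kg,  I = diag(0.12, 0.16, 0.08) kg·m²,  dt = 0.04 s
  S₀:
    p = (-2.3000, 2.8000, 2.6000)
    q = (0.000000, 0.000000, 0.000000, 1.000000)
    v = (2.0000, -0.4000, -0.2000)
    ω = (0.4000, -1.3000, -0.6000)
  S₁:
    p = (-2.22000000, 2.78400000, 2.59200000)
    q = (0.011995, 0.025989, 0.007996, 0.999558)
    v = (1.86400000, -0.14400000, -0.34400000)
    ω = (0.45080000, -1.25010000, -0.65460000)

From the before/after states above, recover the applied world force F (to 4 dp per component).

v₁ − v₀ = (-0.13600000, 0.25600000, -0.14400000)
F = m·Δv/dt = (-1.7000, 3.2000, -1.8000)

F = (-1.7000, 3.2000, -1.8000)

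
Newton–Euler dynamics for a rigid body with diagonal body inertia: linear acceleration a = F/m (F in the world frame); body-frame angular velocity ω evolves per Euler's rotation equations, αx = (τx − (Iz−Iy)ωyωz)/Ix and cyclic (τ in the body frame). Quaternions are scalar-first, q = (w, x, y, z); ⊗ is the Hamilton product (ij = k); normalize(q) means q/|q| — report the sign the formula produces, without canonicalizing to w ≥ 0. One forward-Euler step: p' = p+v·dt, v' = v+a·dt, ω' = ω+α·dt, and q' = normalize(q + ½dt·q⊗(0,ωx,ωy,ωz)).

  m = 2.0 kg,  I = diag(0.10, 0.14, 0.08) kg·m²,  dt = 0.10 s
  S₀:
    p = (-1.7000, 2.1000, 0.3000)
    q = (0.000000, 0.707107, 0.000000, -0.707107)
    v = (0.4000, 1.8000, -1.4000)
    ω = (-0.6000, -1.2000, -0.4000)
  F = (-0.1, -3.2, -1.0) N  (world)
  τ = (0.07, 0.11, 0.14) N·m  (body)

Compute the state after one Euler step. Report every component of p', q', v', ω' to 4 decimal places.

p' = (-1.6600, 2.2800, 0.1600)
q' = (0.0071, 0.6631, 0.0353, -0.7477)
v' = (0.3950, 1.6400, -1.4500)
ω' = (-0.5012, -1.1249, -0.2610)

gyro term ω×Iω = (-0.0288, 0.0048, 0.0288)
α = I⁻¹(τ − ω×Iω) = (0.9880, 0.7514, 1.3900)
ω' = ω + α·dt = (-0.5012, -1.1249, -0.2610)
q⊗(0,ω) = (0.1414214, -0.8485284, 0.7071070, -0.8485284)
q + ½dt·q⊗(0,ω), renormalized = (0.0071, 0.6631, 0.0353, -0.7477)
linear accel F/m = (-0.0500, -1.6000, -0.5000)
p' = p + v·dt = (-1.6600, 2.2800, 0.1600)
v + (F/m)dt = (0.3950, 1.6400, -1.4500)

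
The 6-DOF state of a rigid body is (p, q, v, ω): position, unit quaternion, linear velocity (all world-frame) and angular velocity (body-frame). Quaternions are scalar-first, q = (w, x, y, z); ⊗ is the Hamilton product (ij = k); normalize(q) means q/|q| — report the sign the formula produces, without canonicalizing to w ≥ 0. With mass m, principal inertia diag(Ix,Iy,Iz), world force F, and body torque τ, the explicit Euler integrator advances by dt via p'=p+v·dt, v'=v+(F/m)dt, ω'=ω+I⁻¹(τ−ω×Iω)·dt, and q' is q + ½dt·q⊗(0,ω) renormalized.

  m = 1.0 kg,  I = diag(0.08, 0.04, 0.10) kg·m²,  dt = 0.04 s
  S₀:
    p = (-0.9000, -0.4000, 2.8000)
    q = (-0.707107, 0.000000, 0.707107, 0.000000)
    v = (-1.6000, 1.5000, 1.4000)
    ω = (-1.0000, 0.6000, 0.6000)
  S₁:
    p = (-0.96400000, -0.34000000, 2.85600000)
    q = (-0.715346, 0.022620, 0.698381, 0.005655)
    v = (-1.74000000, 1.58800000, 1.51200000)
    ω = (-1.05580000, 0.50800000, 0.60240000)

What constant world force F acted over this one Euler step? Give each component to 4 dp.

F = (-3.5000, 2.2000, 2.8000)

velocity change Δv = (-0.14000000, 0.08800000, 0.11200000)
F = m·Δv/dt = (-3.5000, 2.2000, 2.8000)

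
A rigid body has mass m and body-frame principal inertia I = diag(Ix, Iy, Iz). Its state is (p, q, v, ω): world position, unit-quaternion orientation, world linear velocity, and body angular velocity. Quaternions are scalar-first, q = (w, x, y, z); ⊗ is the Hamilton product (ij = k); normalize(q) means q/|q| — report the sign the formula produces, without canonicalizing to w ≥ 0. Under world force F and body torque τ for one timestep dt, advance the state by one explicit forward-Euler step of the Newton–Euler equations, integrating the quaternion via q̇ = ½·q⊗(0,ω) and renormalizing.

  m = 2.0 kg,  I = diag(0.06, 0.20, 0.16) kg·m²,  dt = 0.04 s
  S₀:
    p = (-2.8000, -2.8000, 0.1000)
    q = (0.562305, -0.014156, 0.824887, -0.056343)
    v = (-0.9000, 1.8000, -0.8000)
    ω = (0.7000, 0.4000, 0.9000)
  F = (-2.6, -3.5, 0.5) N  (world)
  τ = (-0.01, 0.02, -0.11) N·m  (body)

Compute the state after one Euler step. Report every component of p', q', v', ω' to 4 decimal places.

p' = (-2.8360, -2.7280, 0.0680)
q' = (0.5568, 0.0090, 0.8286, -0.0579)
v' = (-0.9520, 1.7300, -0.7900)
ω' = (0.7029, 0.4166, 0.8627)

α = I⁻¹(τ − ω×Iω) = (0.0733, 0.4150, -0.9325)
new body rate ω' = (0.7029, 0.4166, 0.8627)
2q̇ = q⊗(0,ω) = (-0.2693369, 1.1585490, 0.1982223, -0.0770088)
updated quaternion q' = (0.5568, 0.0090, 0.8286, -0.0579)
p' = p + v·dt = (-2.8360, -2.7280, 0.0680)
v' = v + a·dt = (-0.9520, 1.7300, -0.7900)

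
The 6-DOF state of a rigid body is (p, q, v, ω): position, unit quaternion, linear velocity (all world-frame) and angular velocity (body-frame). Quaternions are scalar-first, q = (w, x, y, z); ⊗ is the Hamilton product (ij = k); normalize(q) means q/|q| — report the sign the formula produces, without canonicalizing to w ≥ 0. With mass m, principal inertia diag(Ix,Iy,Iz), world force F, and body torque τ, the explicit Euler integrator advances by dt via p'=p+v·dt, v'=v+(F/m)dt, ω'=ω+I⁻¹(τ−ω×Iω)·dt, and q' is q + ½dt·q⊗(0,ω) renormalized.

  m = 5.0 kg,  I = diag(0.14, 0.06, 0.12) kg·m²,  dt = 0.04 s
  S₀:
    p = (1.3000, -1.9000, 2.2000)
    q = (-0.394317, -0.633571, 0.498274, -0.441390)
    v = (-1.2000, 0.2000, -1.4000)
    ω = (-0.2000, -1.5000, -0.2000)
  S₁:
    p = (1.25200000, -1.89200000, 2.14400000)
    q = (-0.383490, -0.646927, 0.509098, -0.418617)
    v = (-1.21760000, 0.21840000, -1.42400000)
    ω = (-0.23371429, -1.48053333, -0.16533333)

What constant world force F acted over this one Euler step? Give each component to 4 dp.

F = (-2.2000, 2.3000, -3.0000)

v₁ − v₀ = (-0.01760000, 0.01840000, -0.02400000)
m·(v₁−v₀)/dt = (-2.2000, 2.3000, -3.0000)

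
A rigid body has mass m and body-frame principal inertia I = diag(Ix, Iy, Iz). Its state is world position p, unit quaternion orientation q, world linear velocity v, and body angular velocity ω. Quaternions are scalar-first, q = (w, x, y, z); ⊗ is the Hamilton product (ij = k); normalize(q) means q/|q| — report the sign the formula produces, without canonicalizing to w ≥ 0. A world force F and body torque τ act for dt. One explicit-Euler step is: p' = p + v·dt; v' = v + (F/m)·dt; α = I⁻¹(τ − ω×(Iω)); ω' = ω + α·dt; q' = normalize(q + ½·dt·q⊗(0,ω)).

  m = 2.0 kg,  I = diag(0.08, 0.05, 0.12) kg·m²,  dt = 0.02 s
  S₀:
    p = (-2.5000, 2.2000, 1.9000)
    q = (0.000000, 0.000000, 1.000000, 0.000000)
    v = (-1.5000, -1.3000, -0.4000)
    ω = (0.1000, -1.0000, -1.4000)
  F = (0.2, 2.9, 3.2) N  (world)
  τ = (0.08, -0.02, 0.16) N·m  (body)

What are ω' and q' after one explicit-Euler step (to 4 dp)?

ω' = (0.0955, -1.0102, -1.3738)
q' = (0.0100, -0.0140, 0.9999, -0.0010)

ω×(Iω) gyroscopic = (0.0980, 0.0056, 0.0030)
angular accel α = (-0.2250, -0.5120, 1.3083)
ω' = ω + α·dt = (0.0955, -1.0102, -1.3738)
2q̇ = q⊗(0,ω) = (1.0000000, -1.4000000, 0.0000000, -0.1000000)
updated quaternion q' = (0.0100, -0.0140, 0.9999, -0.0010)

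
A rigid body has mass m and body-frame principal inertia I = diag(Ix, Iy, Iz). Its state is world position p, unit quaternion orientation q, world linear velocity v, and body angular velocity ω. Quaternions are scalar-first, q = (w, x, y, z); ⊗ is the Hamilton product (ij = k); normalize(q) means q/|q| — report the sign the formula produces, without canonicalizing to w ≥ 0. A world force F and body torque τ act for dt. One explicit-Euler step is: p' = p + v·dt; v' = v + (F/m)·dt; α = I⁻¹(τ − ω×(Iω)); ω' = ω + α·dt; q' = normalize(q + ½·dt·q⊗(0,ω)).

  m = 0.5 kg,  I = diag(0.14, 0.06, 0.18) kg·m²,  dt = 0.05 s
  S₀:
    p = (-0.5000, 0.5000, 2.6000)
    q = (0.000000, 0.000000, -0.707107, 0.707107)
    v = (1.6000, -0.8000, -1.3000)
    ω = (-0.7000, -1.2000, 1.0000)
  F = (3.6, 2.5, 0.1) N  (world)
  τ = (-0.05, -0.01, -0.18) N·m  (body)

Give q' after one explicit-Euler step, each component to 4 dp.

q' = (-0.0389, 0.0035, -0.7188, 0.6941)

2q̇ = q⊗(0,ω) = (-1.5556354, 0.1414214, -0.4949749, -0.4949749)
updated quaternion q' = (-0.0389, 0.0035, -0.7188, 0.6941)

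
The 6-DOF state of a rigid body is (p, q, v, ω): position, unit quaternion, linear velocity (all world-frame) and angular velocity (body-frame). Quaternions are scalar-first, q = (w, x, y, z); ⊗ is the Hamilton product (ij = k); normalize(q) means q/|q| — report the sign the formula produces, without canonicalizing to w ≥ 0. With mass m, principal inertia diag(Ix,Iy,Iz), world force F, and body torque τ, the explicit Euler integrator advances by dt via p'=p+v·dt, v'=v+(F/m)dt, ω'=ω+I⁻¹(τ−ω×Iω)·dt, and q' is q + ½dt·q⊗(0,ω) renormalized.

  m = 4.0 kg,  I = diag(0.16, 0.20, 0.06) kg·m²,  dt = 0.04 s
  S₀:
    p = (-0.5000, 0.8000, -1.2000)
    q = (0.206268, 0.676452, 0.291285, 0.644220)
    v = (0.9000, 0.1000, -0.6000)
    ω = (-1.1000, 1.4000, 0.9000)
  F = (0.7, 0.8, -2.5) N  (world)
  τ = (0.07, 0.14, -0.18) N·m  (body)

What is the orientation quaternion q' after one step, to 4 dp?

2q̇ = q⊗(0,ω) = (-0.2434998, -0.8666463, -1.0286736, 1.4530875)
q + ½dt·q⊗(0,ω), renormalized = (0.2012, 0.6586, 0.2705, 0.6727)

q' = (0.2012, 0.6586, 0.2705, 0.6727)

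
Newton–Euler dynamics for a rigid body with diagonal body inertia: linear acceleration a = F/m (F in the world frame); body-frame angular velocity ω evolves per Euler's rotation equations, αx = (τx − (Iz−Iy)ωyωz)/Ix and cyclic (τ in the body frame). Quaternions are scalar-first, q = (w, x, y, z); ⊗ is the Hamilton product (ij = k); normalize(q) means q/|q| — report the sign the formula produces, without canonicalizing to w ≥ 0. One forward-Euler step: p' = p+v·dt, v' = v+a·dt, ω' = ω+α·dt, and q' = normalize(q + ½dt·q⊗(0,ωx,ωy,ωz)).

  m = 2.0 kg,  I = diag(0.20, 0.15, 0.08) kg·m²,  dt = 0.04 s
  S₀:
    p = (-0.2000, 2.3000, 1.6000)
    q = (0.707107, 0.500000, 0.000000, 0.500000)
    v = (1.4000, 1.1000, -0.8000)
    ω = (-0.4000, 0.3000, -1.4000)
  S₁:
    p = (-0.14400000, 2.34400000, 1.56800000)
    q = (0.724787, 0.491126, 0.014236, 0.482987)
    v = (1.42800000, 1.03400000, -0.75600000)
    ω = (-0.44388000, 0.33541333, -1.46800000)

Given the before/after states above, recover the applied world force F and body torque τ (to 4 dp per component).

v₁ − v₀ = (0.02800000, -0.06600000, 0.04400000)
m·(v₁−v₀)/dt = (1.4000, -3.3000, 2.2000)
Δω = ω₁−ω₀ = (-0.04388000, 0.03541333, -0.06800000)
I·α + gyro = (-0.1900, 0.2000, -0.1300)

F = (1.4000, -3.3000, 2.2000)
τ = (-0.1900, 0.2000, -0.1300)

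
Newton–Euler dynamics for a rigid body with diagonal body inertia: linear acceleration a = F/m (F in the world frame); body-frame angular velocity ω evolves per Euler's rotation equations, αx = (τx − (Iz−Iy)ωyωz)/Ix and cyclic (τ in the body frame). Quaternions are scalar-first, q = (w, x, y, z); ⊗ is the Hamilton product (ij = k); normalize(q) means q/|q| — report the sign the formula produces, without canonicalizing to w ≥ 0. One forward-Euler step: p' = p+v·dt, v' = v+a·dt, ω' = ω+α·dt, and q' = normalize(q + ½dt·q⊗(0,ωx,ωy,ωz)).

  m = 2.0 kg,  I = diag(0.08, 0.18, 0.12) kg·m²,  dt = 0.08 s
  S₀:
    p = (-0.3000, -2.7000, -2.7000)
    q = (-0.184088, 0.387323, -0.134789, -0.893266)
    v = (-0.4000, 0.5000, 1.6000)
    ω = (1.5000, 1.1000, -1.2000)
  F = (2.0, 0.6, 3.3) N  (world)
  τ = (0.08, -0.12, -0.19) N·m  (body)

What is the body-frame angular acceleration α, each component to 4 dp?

α = (0.0100, -1.0667, -2.9583)

ω×(Iω) gyroscopic = (0.0792, 0.0720, 0.1650)
angular accel α = (0.0100, -1.0667, -2.9583)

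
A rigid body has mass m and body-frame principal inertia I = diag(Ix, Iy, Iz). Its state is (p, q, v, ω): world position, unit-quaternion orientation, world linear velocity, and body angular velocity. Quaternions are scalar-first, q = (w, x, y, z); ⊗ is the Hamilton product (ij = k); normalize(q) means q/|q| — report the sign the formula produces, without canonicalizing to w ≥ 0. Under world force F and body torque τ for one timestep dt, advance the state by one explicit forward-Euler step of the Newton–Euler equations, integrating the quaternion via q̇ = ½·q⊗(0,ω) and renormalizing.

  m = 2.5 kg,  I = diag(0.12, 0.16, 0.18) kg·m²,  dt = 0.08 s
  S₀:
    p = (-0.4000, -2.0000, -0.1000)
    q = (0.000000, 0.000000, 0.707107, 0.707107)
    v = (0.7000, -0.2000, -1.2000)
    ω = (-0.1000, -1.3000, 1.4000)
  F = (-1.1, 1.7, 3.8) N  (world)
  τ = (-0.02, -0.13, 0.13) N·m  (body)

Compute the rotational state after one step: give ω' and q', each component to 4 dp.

gyro term ω×Iω = (-0.0364, 0.0084, 0.0052)
α = I⁻¹(τ − ω×Iω) = (0.1367, -0.8650, 0.6933)
new body rate ω' = (-0.0891, -1.3692, 1.4555)
2q̇ = q⊗(0,ω) = (-0.0707107, 1.9091889, -0.0707107, 0.0707107)
q' = normalize(q + ½dt·q⊗(0,ω)) = (-0.0028, 0.0761, 0.7022, 0.7079)

ω' = (-0.0891, -1.3692, 1.4555)
q' = (-0.0028, 0.0761, 0.7022, 0.7079)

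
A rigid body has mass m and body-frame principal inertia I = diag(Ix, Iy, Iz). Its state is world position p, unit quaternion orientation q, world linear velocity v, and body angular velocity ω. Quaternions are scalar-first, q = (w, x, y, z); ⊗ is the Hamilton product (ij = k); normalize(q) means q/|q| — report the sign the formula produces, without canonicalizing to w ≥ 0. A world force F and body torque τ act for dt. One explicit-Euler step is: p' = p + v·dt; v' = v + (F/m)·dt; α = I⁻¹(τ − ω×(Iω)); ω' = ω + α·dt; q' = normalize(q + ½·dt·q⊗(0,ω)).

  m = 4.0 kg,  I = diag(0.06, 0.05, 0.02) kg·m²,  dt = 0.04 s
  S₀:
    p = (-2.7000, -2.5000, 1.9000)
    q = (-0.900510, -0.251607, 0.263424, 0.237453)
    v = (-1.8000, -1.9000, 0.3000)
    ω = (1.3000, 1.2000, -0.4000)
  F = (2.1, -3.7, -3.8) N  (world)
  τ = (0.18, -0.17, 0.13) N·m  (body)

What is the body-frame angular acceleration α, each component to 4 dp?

gyro term ω×Iω = (0.0144, -0.0208, -0.0156)
(τ − ω×Iω)/I = (2.7600, -2.9840, 7.2800)

α = (2.7600, -2.9840, 7.2800)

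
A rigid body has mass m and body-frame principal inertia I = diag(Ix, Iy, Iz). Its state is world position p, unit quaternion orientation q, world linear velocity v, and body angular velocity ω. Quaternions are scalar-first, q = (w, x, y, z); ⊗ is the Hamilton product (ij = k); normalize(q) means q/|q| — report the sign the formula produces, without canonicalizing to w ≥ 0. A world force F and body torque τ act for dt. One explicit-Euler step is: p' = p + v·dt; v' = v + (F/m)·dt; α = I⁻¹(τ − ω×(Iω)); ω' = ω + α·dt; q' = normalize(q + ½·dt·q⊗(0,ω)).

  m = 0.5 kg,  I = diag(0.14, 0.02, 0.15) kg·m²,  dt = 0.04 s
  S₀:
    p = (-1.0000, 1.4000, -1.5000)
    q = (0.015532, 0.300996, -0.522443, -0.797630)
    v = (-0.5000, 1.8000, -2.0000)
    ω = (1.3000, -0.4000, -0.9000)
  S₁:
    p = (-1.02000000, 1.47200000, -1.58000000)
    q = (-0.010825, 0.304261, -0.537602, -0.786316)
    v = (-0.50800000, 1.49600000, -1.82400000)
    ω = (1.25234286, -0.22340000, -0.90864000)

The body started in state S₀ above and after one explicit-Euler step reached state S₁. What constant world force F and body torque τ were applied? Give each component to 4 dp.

F = (-0.1000, -3.8000, 2.2000)
τ = (-0.1200, 0.1000, 0.0300)

Δv = v₁−v₀ = (-0.00800000, -0.30400000, 0.17600000)
applied force F = (-0.1000, -3.8000, 2.2000)
ω₁ − ω₀ = (-0.04765714, 0.17660000, -0.00864000)
τ = I·(Δω/dt) + ω₀×(Iω₀) = (-0.1200, 0.1000, 0.0300)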